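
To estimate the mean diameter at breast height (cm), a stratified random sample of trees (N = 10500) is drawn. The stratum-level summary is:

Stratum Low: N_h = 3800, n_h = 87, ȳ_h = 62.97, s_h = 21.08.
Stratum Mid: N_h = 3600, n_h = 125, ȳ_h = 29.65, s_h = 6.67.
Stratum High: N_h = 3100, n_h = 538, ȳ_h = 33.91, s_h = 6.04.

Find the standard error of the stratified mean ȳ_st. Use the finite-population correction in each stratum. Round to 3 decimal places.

SE(ȳ_st) ≈ 0.836

V̂(ȳ_st) = Σ W_h² (1 − n_h/N_h) s_h²/n_h, with W_h = N_h/N and N = 10500:
  stratum Low: (3800/10500)²·(1 − 87/3800)·21.08²/87 = 0.65366
  stratum Mid: (3600/10500)²·(1 − 125/3600)·6.67²/125 = 0.040385
  stratum High: (3100/10500)²·(1 − 538/3100)·6.04²/538 = 0.00488488
V̂(ȳ_st) = 0.69893
SE(ȳ_st) = √0.69893 = 0.83602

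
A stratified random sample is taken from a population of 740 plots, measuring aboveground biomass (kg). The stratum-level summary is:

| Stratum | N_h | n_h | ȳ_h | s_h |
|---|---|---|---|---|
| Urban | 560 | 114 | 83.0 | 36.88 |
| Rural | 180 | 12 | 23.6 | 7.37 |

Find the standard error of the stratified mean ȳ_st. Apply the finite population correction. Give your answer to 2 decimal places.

V̂(ȳ_st) = Σ W_h² (1 − n_h/N_h) s_h²/n_h, with W_h = N_h/N and N = 740:
  stratum Urban: (560/740)²·(1 − 114/560)·36.88²/114 = 5.44172
  stratum Rural: (180/740)²·(1 − 12/180)·7.37²/12 = 0.249961
V̂(ȳ_st) = 5.69168
SE(ȳ_st) = √5.69168 = 2.38572

SE(ȳ_st) ≈ 2.39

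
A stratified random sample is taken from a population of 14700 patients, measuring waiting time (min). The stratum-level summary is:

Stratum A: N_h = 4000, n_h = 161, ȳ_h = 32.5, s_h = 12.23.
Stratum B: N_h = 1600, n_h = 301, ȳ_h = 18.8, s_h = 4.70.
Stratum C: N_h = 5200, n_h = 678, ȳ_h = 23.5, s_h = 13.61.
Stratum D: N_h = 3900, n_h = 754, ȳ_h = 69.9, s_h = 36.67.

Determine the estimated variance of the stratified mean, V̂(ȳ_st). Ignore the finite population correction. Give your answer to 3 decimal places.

V̂(ȳ_st) = Σ W_h² s_h²/n_h, with W_h = N_h/N and N = 14700:
  stratum A: (4000/14700)²·12.23²/161 = 0.0687879
  stratum B: (1600/14700)²·4.70²/301 = 0.00086943
  stratum C: (5200/14700)²·13.61²/678 = 0.0341868
  stratum D: (3900/14700)²·36.67²/754 = 0.125529
V̂(ȳ_st) = 0.229373

V̂(ȳ_st) ≈ 0.229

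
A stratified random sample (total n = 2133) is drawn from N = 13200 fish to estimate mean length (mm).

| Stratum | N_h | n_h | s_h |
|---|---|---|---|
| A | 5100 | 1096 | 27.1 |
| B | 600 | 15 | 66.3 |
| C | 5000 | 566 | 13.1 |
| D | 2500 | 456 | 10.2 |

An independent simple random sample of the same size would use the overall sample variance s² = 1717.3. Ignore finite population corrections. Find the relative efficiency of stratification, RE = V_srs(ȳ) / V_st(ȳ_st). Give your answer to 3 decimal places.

V̂(ȳ_st) = Σ W_h² s_h²/n_h, with W_h = N_h/N and N = 13200:
  stratum A: (5100/13200)²·27.1²/1096 = 0.100028
  stratum B: (600/13200)²·66.3²/15 = 0.605467
  stratum C: (5000/13200)²·13.1²/566 = 0.0435029
  stratum D: (2500/13200)²·10.2²/456 = 0.00818404
V_st = 0.757182
V_srs = s²/n = 1717.3/2133 = 0.80511
Relative efficiency = V_srs / V_st = 0.80511/0.757182 = 1.0633

RE ≈ 1.063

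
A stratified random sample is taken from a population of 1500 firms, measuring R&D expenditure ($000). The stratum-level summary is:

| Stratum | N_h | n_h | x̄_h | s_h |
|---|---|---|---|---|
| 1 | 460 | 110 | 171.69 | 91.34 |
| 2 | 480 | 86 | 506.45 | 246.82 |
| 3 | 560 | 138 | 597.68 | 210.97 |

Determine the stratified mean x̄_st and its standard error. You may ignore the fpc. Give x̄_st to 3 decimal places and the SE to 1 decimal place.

x̄_st = Σ W_h x̄_h = (460·171.69 + 480·506.45 + 560·597.68)/1500 = 437.84947
V̂(x̄_st) = Σ W_h² s_h²/n_h, with W_h = N_h/N and N = 1500:
  stratum 1: (460/1500)²·91.34²/110 = 7.13284
  stratum 2: (480/1500)²·246.82²/86 = 72.5374
  stratum 3: (560/1500)²·210.97²/138 = 44.9527
V̂(x̄_st) = 124.623
SE(x̄_st) = √124.623 = 11.1635

x̄_st ≈ 437.849, SE ≈ 11.2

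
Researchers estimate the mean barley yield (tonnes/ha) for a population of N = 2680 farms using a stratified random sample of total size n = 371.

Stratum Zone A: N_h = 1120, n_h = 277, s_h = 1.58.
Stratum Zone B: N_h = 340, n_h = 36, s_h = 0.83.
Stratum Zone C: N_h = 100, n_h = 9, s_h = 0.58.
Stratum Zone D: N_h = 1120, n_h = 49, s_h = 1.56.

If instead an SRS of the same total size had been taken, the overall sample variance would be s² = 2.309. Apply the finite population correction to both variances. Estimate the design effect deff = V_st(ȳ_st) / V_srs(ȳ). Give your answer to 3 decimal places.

V̂(ȳ_st) = Σ W_h² (1 − n_h/N_h) s_h²/n_h, with W_h = N_h/N and N = 2680:
  stratum Zone A: (1120/2680)²·(1 − 277/1120)·1.58²/277 = 0.00118471
  stratum Zone B: (340/2680)²·(1 − 36/340)·0.83²/36 = 0.000275383
  stratum Zone C: (100/2680)²·(1 − 9/100)·0.58²/9 = 4.73571e-05
  stratum Zone D: (1120/2680)²·(1 − 49/1120)·1.56²/49 = 0.00829452
V_st = 0.00980196
V_srs = (1 − 371/2680)·2.309/371 = 0.00536215
deff = V_st / V_srs = 0.00980196/0.00536215 = 1.8280

deff ≈ 1.828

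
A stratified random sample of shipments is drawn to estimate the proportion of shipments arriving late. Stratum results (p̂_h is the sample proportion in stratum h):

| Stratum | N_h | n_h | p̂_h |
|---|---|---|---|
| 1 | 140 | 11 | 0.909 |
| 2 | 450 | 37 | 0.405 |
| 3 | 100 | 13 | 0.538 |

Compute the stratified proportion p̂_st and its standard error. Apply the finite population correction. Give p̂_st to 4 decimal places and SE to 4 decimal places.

N = 690; stratum weights W_h = N_h/N.
p̂_st = Σ W_h p̂_h = (140·0.909 + 450·0.405 + 100·0.538)/690 = 0.52654
V̂(p̂_st) = Σ W_h² (1 − n_h/N_h) p̂_h(1−p̂_h)/(n_h−1):
  stratum 1: (140/690)²·(1 − 11/140)·0.909·0.091/10 = 0.00031378
  stratum 2: (450/690)²·(1 − 37/450)·0.405·0.595/36 = 0.00261297
  stratum 3: (100/690)²·(1 − 13/100)·0.538·0.462/12 = 0.000378498
V̂(p̂_st) = 0.00330524; SE = √V̂ = 0.0574913

p̂_st ≈ 0.5265, SE ≈ 0.0575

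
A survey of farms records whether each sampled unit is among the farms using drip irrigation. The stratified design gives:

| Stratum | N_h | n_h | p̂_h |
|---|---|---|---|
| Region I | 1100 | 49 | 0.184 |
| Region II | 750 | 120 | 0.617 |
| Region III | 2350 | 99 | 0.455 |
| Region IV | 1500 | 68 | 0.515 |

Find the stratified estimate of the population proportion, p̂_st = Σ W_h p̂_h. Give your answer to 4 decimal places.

p̂_st ≈ 0.4398

N = 5700; stratum weights W_h = N_h/N.
p̂_st = Σ W_h p̂_h = (1100·0.184 + 750·0.617 + 2350·0.455 + 1500·0.515)/5700 = 0.43981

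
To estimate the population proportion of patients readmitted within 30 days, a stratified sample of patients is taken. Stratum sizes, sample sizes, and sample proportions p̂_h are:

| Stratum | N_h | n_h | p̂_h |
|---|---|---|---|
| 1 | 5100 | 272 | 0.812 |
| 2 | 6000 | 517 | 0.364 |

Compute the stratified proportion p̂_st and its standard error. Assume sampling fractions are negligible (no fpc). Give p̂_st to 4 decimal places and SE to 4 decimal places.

p̂_st ≈ 0.5698, SE ≈ 0.0158

N = 11100; stratum weights W_h = N_h/N.
p̂_st = Σ W_h p̂_h = (5100·0.812 + 6000·0.364)/11100 = 0.56984
V̂(p̂_st) = Σ W_h² p̂_h(1−p̂_h)/(n_h−1):
  stratum 1: (5100/11100)²·0.812·0.188/271 = 0.000118916
  stratum 2: (6000/11100)²·0.364·0.636/516 = 0.000131089
V̂(p̂_st) = 0.000250004; SE = √V̂ = 0.0158115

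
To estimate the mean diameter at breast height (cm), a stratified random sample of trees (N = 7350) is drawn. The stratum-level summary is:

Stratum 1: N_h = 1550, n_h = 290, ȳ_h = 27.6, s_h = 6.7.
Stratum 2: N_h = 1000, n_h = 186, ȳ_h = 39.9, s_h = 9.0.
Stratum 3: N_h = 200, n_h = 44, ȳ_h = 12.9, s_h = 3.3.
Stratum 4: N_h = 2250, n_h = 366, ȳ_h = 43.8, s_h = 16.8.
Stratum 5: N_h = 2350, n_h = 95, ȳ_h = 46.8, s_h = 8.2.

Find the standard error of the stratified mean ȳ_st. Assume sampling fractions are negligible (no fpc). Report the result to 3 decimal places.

V̂(ȳ_st) = Σ W_h² s_h²/n_h, with W_h = N_h/N and N = 7350:
  stratum 1: (1550/7350)²·6.7²/290 = 0.00688399
  stratum 2: (1000/7350)²·9.0²/186 = 0.00806116
  stratum 3: (200/7350)²·3.3²/44 = 0.000183257
  stratum 4: (2250/7350)²·16.8²/366 = 0.072265
  stratum 5: (2350/7350)²·8.2²/95 = 0.0723544
V̂(ȳ_st) = 0.159748
SE(ȳ_st) = √0.159748 = 0.399685

SE(ȳ_st) ≈ 0.400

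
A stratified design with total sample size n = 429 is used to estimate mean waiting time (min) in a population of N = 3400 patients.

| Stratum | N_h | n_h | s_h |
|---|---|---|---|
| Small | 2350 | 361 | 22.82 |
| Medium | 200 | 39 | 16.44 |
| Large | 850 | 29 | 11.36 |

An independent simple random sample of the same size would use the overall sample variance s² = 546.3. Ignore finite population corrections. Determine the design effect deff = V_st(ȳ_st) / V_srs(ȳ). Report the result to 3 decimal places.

deff ≈ 0.778

V̂(ȳ_st) = Σ W_h² s_h²/n_h, with W_h = N_h/N and N = 3400:
  stratum Small: (2350/3400)²·22.82²/361 = 0.689131
  stratum Medium: (200/3400)²·16.44²/39 = 0.0239796
  stratum Large: (850/3400)²·11.36²/29 = 0.278124
V_st = 0.991235
V_srs = s²/n = 546.3/429 = 1.27343
deff = V_st / V_srs = 0.991235/1.27343 = 0.7784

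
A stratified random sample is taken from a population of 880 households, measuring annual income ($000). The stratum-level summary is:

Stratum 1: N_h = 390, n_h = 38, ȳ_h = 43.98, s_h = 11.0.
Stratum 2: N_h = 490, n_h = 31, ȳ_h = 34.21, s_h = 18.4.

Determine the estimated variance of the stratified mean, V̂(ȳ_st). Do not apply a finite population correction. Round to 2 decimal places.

V̂(ȳ_st) = Σ W_h² s_h²/n_h, with W_h = N_h/N and N = 880:
  stratum 1: (390/880)²·11.0²/38 = 0.625411
  stratum 2: (490/880)²·18.4²/31 = 3.38611
V̂(ȳ_st) = 4.01152

V̂(ȳ_st) ≈ 4.01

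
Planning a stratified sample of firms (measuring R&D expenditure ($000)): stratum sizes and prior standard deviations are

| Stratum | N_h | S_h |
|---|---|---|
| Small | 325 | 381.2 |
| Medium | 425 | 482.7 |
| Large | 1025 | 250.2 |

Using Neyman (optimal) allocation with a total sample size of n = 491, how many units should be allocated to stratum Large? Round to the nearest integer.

215

Neyman allocation: n_h = n · N_h S_h / Σ N_i S_i, with n = 491.
  stratum Small: N_h·S_h = 325·381.2 = 123890.00
  stratum Medium: N_h·S_h = 425·482.7 = 205147.50
  stratum Large: N_h·S_h = 1025·250.2 = 256455.00
Σ N_h S_h = 585492.50
n for stratum Large = 491·256455.00/585492.50 = 215.066 → 215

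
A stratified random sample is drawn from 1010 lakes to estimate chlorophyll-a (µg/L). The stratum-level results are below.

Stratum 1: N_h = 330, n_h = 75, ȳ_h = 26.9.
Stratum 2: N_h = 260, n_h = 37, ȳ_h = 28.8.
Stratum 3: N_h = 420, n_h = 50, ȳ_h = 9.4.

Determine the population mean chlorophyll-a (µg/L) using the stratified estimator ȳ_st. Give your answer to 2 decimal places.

ȳ_st ≈ 20.11

N = Σ N_h = 1010. Stratum weights W_h = N_h/N.
ȳ_st = (330·26.9 + 260·28.8 + 420·9.4) / 1010 = 20.1119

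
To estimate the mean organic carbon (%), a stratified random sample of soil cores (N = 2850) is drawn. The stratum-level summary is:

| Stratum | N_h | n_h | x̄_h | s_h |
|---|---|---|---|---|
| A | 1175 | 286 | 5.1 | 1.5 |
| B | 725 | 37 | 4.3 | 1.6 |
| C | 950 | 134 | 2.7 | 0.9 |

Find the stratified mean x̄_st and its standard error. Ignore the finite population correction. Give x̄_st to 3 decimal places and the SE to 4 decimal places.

x̄_st = Σ W_h x̄_h = (1175·5.1 + 725·4.3 + 950·2.7)/2850 = 4.09649
V̂(x̄_st) = Σ W_h² s_h²/n_h, with W_h = N_h/N and N = 2850:
  stratum A: (1175/2850)²·1.5²/286 = 0.00133722
  stratum B: (725/2850)²·1.6²/37 = 0.00447739
  stratum C: (950/2850)²·0.9²/134 = 0.000671642
V̂(x̄_st) = 0.00648625
SE(x̄_st) = √0.00648625 = 0.0805372

x̄_st ≈ 4.096, SE ≈ 0.0805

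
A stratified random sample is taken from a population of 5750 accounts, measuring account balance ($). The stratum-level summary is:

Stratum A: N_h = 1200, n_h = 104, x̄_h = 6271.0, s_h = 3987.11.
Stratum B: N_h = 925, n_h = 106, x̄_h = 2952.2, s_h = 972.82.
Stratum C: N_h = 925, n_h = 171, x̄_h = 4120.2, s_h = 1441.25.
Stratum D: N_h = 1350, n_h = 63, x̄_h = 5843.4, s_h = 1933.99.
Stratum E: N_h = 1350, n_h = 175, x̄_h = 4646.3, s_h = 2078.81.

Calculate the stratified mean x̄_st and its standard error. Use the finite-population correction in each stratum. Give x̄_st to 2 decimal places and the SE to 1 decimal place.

x̄_st = Σ W_h x̄_h = (1200·6271.0 + 925·2952.2 + 925·4120.2 + 1350·5843.4 + 1350·4646.3)/5750 = 4909.26348
V̂(x̄_st) = Σ W_h² (1 − n_h/N_h) s_h²/n_h, with W_h = N_h/N and N = 5750:
  stratum A: (1200/5750)²·(1 − 104/1200)·3987.11²/104 = 6080.5
  stratum B: (925/5750)²·(1 − 106/925)·972.82²/106 = 204.573
  stratum C: (925/5750)²·(1 − 171/925)·1441.25²/171 = 256.248
  stratum D: (1350/5750)²·(1 − 63/1350)·1933.99²/63 = 3119.93
  stratum E: (1350/5750)²·(1 − 175/1350)·2078.81²/175 = 1184.75
V̂(x̄_st) = 10846
SE(x̄_st) = √10846 = 104.144

x̄_st ≈ 4909.26, SE ≈ 104.1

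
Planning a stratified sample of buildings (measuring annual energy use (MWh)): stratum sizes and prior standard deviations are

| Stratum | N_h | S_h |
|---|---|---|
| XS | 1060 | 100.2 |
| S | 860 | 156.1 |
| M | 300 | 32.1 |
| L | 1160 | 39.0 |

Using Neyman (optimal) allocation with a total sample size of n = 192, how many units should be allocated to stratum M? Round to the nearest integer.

Neyman allocation: n_h = n · N_h S_h / Σ N_i S_i, with n = 192.
  stratum XS: N_h·S_h = 1060·100.2 = 106212.00
  stratum S: N_h·S_h = 860·156.1 = 134246.00
  stratum M: N_h·S_h = 300·32.1 = 9630.00
  stratum L: N_h·S_h = 1160·39.0 = 45240.00
Σ N_h S_h = 295328.00
n for stratum M = 192·9630.00/295328.00 = 6.261 → 6

6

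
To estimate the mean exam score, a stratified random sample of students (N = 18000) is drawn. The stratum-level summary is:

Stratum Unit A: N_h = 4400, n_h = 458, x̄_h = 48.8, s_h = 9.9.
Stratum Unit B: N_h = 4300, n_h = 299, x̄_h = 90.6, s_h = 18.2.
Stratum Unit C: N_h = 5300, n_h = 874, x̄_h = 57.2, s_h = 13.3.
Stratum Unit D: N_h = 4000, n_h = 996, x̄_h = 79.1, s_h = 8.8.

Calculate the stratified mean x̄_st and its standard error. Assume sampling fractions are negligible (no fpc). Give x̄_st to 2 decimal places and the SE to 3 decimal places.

x̄_st = Σ W_h x̄_h = (4400·48.8 + 4300·90.6 + 5300·57.2 + 4000·79.1)/18000 = 67.99222
V̂(x̄_st) = Σ W_h² s_h²/n_h, with W_h = N_h/N and N = 18000:
  stratum Unit A: (4400/18000)²·9.9²/458 = 0.0127869
  stratum Unit B: (4300/18000)²·18.2²/299 = 0.0632213
  stratum Unit C: (5300/18000)²·13.3²/874 = 0.0175468
  stratum Unit D: (4000/18000)²·8.8²/996 = 0.00383956
V̂(x̄_st) = 0.0973946
SE(x̄_st) = √0.0973946 = 0.312081

x̄_st ≈ 67.99, SE ≈ 0.312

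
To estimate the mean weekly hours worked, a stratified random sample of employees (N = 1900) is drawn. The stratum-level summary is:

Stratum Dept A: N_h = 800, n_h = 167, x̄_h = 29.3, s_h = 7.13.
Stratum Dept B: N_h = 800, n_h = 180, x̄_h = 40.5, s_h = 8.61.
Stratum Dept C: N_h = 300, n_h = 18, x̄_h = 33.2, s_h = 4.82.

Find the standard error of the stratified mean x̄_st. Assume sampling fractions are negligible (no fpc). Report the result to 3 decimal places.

SE(x̄_st) ≈ 0.399

V̂(x̄_st) = Σ W_h² s_h²/n_h, with W_h = N_h/N and N = 1900:
  stratum Dept A: (800/1900)²·7.13²/167 = 0.0539679
  stratum Dept B: (800/1900)²·8.61²/180 = 0.0730141
  stratum Dept C: (300/1900)²·4.82²/18 = 0.0321778
V̂(x̄_st) = 0.15916
SE(x̄_st) = √0.15916 = 0.398948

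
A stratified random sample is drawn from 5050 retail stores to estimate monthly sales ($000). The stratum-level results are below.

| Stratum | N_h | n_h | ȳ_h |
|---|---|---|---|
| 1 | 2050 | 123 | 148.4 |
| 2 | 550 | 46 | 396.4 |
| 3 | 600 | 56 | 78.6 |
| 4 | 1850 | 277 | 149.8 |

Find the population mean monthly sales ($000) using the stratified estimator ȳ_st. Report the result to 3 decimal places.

N = Σ N_h = 5050. Stratum weights W_h = N_h/N.
ȳ_st = (2050·148.4 + 550·396.4 + 600·78.6 + 1850·149.8) / 5050 = 167.62970

ȳ_st ≈ 167.630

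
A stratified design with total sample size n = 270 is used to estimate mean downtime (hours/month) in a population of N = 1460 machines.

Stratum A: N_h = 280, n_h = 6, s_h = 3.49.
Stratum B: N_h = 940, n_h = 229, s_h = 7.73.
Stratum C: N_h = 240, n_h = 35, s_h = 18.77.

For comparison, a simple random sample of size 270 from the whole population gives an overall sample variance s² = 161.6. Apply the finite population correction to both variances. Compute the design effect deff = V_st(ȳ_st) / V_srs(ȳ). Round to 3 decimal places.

deff ≈ 0.794

V̂(ȳ_st) = Σ W_h² (1 − n_h/N_h) s_h²/n_h, with W_h = N_h/N and N = 1460:
  stratum A: (280/1460)²·(1 − 6/280)·3.49²/6 = 0.0730638
  stratum B: (940/1460)²·(1 − 229/940)·7.73²/229 = 0.0818117
  stratum C: (240/1460)²·(1 − 35/240)·18.77²/35 = 0.232338
V_st = 0.387213
V_srs = (1 − 270/1460)·161.6/270 = 0.487834
deff = V_st / V_srs = 0.387213/0.487834 = 0.7937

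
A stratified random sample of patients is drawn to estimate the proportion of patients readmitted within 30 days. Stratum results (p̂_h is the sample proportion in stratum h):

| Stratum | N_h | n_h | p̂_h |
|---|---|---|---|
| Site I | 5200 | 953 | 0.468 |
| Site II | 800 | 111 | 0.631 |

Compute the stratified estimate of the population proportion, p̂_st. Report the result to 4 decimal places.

N = 6000; stratum weights W_h = N_h/N.
p̂_st = Σ W_h p̂_h = (5200·0.468 + 800·0.631)/6000 = 0.48973

p̂_st ≈ 0.4897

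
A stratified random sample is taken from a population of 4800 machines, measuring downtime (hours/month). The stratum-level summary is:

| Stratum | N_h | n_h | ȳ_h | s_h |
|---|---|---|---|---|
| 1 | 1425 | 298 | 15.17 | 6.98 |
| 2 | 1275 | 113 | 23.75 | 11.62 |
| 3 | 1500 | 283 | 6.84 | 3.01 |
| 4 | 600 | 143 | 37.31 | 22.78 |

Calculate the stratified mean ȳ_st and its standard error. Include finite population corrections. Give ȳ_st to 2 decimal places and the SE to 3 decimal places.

ȳ_st = Σ W_h ȳ_h = (1425·15.17 + 1275·23.75 + 1500·6.84 + 600·37.31)/4800 = 17.61344
V̂(ȳ_st) = Σ W_h² (1 − n_h/N_h) s_h²/n_h, with W_h = N_h/N and N = 4800:
  stratum 1: (1425/4800)²·(1 − 298/1425)·6.98²/298 = 0.011396
  stratum 2: (1275/4800)²·(1 − 113/1275)·11.62²/113 = 0.0768365
  stratum 3: (1500/4800)²·(1 − 283/1500)·3.01²/283 = 0.00253656
  stratum 4: (600/4800)²·(1 − 143/600)·22.78²/143 = 0.0431873
V̂(ȳ_st) = 0.133956
SE(ȳ_st) = √0.133956 = 0.366001

ȳ_st ≈ 17.61, SE ≈ 0.366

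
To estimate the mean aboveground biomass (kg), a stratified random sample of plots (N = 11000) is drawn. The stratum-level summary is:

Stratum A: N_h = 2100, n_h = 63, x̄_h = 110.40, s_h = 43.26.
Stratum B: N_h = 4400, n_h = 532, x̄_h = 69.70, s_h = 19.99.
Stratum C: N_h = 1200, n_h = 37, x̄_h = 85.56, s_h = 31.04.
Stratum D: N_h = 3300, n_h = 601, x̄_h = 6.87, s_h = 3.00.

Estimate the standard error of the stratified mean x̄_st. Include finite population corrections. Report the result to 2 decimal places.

SE(x̄_st) ≈ 1.21

V̂(x̄_st) = Σ W_h² (1 − n_h/N_h) s_h²/n_h, with W_h = N_h/N and N = 11000:
  stratum A: (2100/11000)²·(1 − 63/2100)·43.26²/63 = 1.05016
  stratum B: (4400/11000)²·(1 − 532/4400)·19.99²/532 = 0.10565
  stratum C: (1200/11000)²·(1 − 37/1200)·31.04²/37 = 0.300343
  stratum D: (3300/11000)²·(1 − 601/3300)·3.00²/601 = 0.0011023
V̂(x̄_st) = 1.45726
SE(x̄_st) = √1.45726 = 1.20717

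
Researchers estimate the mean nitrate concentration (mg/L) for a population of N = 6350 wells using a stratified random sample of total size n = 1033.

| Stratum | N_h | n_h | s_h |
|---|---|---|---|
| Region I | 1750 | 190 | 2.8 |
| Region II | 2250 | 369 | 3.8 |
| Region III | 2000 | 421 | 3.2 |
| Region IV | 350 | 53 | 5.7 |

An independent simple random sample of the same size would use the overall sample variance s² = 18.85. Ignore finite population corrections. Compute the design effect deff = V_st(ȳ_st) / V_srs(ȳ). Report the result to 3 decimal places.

deff ≈ 0.675

V̂(ȳ_st) = Σ W_h² s_h²/n_h, with W_h = N_h/N and N = 6350:
  stratum Region I: (1750/6350)²·2.8²/190 = 0.00313394
  stratum Region II: (2250/6350)²·3.8²/369 = 0.00491313
  stratum Region III: (2000/6350)²·3.2²/421 = 0.00241285
  stratum Region IV: (350/6350)²·5.7²/53 = 0.00186236
V_st = 0.0123223
V_srs = s²/n = 18.85/1033 = 0.0182478
deff = V_st / V_srs = 0.0123223/0.0182478 = 0.6753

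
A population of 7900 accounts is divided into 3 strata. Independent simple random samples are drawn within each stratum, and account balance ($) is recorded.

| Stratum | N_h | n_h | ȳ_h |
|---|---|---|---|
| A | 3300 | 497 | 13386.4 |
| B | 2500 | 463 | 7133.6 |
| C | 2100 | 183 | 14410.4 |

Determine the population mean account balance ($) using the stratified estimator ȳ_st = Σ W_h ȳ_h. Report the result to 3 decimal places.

ȳ_st ≈ 11679.868

N = Σ N_h = 7900. Stratum weights W_h = N_h/N.
ȳ_st = (3300·13386.4 + 2500·7133.6 + 2100·14410.4) / 7900 = 11679.86835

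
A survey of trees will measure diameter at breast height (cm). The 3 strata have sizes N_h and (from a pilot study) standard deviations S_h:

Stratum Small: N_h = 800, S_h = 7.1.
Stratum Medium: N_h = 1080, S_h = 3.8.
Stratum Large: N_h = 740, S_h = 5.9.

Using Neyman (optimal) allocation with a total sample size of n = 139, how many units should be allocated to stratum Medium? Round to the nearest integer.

Neyman allocation: n_h = n · N_h S_h / Σ N_i S_i, with n = 139.
  stratum Small: N_h·S_h = 800·7.1 = 5680.00
  stratum Medium: N_h·S_h = 1080·3.8 = 4104.00
  stratum Large: N_h·S_h = 740·5.9 = 4366.00
Σ N_h S_h = 14150.00
n for stratum Medium = 139·4104.00/14150.00 = 40.315 → 40

40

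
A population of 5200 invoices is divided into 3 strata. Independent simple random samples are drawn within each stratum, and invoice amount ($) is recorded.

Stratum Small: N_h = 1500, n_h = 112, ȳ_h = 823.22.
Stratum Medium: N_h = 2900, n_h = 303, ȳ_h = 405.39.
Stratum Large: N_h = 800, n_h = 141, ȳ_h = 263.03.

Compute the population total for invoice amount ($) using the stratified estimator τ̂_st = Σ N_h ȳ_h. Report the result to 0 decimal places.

τ̂_st = Σ N_h ȳ_h = 1500·823.22 + 2900·405.39 + 800·263.03 = 2620885

τ̂_st ≈ 2620885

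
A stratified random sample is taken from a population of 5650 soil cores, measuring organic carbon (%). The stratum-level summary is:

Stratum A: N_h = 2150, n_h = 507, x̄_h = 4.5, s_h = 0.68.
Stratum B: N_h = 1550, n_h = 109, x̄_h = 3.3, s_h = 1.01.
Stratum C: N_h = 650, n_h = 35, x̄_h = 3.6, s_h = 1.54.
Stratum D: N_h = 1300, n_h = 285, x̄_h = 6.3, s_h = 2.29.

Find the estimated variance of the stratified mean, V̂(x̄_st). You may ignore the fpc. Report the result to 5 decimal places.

V̂(x̄_st) ≈ 0.00271

V̂(x̄_st) = Σ W_h² s_h²/n_h, with W_h = N_h/N and N = 5650:
  stratum A: (2150/5650)²·0.68²/507 = 0.000132066
  stratum B: (1550/5650)²·1.01²/109 = 0.000704341
  stratum C: (650/5650)²·1.54²/35 = 0.000896816
  stratum D: (1300/5650)²·2.29²/285 = 0.000974128
V̂(x̄_st) = 0.00270735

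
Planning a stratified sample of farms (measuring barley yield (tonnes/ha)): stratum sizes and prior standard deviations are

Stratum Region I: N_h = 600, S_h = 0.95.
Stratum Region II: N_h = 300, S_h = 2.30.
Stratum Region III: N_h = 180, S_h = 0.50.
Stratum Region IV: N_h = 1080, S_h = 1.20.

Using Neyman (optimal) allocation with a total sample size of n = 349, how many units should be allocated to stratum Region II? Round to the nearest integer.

91

Neyman allocation: n_h = n · N_h S_h / Σ N_i S_i, with n = 349.
  stratum Region I: N_h·S_h = 600·0.95 = 570.00
  stratum Region II: N_h·S_h = 300·2.30 = 690.00
  stratum Region III: N_h·S_h = 180·0.50 = 90.00
  stratum Region IV: N_h·S_h = 1080·1.20 = 1296.00
Σ N_h S_h = 2646.00
n for stratum Region II = 349·690.00/2646.00 = 91.009 → 91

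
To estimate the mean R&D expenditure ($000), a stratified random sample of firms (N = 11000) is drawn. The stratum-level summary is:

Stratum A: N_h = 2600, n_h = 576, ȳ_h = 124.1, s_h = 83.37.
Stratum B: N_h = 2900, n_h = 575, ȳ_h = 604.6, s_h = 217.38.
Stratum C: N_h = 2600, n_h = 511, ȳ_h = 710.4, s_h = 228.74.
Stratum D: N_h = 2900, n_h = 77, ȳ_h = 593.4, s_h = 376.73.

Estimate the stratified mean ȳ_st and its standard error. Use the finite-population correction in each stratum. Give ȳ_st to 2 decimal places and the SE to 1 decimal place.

ȳ_st = Σ W_h ȳ_h = (2600·124.1 + 2900·604.6 + 2600·710.4 + 2900·593.4)/11000 = 513.08182
V̂(ȳ_st) = Σ W_h² (1 − n_h/N_h) s_h²/n_h, with W_h = N_h/N and N = 11000:
  stratum A: (2600/11000)²·(1 − 576/2600)·83.37²/576 = 0.524802
  stratum B: (2900/11000)²·(1 − 575/2900)·217.38²/575 = 4.57938
  stratum C: (2600/11000)²·(1 − 511/2600)·228.74²/511 = 4.5961
  stratum D: (2900/11000)²·(1 − 77/2900)·376.73²/77 = 124.708
V̂(ȳ_st) = 134.408
SE(ȳ_st) = √134.408 = 11.5934

ȳ_st ≈ 513.08, SE ≈ 11.6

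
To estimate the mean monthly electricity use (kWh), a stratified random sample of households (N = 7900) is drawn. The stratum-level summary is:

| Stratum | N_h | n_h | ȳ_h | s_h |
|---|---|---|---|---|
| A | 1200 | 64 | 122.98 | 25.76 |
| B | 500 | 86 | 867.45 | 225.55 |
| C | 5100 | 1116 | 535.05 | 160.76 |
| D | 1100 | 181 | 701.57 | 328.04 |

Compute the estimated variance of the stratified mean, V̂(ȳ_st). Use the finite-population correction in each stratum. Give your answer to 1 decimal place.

V̂(ȳ_st) ≈ 19.4

V̂(ȳ_st) = Σ W_h² (1 − n_h/N_h) s_h²/n_h, with W_h = N_h/N and N = 7900:
  stratum A: (1200/7900)²·(1 − 64/1200)·25.76²/64 = 0.226473
  stratum B: (500/7900)²·(1 − 86/500)·225.55²/86 = 1.96202
  stratum C: (5100/7900)²·(1 − 1116/5100)·160.76²/1116 = 7.53923
  stratum D: (1100/7900)²·(1 − 181/1100)·328.04²/181 = 9.63006
V̂(ȳ_st) = 19.3578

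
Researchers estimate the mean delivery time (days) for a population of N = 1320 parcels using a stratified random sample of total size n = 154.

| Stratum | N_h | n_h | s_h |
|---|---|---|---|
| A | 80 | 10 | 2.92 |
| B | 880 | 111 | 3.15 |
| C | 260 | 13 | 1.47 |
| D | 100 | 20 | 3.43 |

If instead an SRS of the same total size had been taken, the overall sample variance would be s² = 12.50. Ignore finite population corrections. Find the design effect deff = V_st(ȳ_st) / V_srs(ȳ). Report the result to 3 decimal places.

V̂(ȳ_st) = Σ W_h² s_h²/n_h, with W_h = N_h/N and N = 1320:
  stratum A: (80/1320)²·2.92²/10 = 0.00313183
  stratum B: (880/1320)²·3.15²/111 = 0.0397297
  stratum C: (260/1320)²·1.47²/13 = 0.00644897
  stratum D: (100/1320)²·3.43²/20 = 0.00337606
V_st = 0.0526866
V_srs = s²/n = 12.50/154 = 0.0811688
deff = V_st / V_srs = 0.0526866/0.0811688 = 0.6491

deff ≈ 0.649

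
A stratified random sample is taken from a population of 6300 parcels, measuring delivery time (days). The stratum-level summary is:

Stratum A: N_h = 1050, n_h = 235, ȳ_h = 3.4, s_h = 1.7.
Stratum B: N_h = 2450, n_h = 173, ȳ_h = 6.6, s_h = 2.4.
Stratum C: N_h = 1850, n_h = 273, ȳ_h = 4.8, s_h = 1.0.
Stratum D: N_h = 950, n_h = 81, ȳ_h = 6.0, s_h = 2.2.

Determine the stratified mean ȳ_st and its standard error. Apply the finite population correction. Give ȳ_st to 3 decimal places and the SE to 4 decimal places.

ȳ_st ≈ 5.448, SE ≈ 0.0804

ȳ_st = Σ W_h ȳ_h = (1050·3.4 + 2450·6.6 + 1850·4.8 + 950·6.0)/6300 = 5.44762
V̂(ȳ_st) = Σ W_h² (1 − n_h/N_h) s_h²/n_h, with W_h = N_h/N and N = 6300:
  stratum A: (1050/6300)²·(1 − 235/1050)·1.7²/235 = 0.000265153
  stratum B: (2450/6300)²·(1 − 173/2450)·2.4²/173 = 0.00467977
  stratum C: (1850/6300)²·(1 − 273/1850)·1.0²/273 = 0.000269252
  stratum D: (950/6300)²·(1 − 81/950)·2.2²/81 = 0.00124286
V̂(ȳ_st) = 0.00645703
SE(ȳ_st) = √0.00645703 = 0.0803557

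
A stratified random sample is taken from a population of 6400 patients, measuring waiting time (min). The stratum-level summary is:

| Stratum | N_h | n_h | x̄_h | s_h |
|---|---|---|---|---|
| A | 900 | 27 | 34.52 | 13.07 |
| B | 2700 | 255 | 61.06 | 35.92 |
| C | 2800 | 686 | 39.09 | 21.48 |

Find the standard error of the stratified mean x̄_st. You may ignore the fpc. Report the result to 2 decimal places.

SE(x̄_st) ≈ 1.07

V̂(x̄_st) = Σ W_h² s_h²/n_h, with W_h = N_h/N and N = 6400:
  stratum A: (900/6400)²·13.07²/27 = 0.125116
  stratum B: (2700/6400)²·35.92²/255 = 0.900534
  stratum C: (2800/6400)²·21.48²/686 = 0.128736
V̂(x̄_st) = 1.15439
SE(x̄_st) = √1.15439 = 1.07442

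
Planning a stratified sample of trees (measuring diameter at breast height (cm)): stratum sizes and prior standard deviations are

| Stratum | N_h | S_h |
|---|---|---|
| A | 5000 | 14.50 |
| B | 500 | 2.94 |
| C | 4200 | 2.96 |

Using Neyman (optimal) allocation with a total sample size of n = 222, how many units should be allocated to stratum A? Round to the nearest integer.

Neyman allocation: n_h = n · N_h S_h / Σ N_i S_i, with n = 222.
  stratum A: N_h·S_h = 5000·14.50 = 72500.00
  stratum B: N_h·S_h = 500·2.94 = 1470.00
  stratum C: N_h·S_h = 4200·2.96 = 12432.00
Σ N_h S_h = 86402.00
n for stratum A = 222·72500.00/86402.00 = 186.280 → 186

186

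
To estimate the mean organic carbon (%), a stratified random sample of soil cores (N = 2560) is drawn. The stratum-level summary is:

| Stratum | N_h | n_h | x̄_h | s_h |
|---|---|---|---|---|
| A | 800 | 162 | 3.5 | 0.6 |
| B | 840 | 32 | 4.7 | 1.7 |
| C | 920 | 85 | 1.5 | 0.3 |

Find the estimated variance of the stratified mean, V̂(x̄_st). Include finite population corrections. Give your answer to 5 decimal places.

V̂(x̄_st) = Σ W_h² (1 − n_h/N_h) s_h²/n_h, with W_h = N_h/N and N = 2560:
  stratum A: (800/2560)²·(1 − 162/800)·0.6²/162 = 0.000173069
  stratum B: (840/2560)²·(1 − 32/840)·1.7²/32 = 0.00935316
  stratum C: (920/2560)²·(1 − 85/920)·0.3²/85 = 0.000124113
V̂(x̄_st) = 0.00965035

V̂(x̄_st) ≈ 0.00965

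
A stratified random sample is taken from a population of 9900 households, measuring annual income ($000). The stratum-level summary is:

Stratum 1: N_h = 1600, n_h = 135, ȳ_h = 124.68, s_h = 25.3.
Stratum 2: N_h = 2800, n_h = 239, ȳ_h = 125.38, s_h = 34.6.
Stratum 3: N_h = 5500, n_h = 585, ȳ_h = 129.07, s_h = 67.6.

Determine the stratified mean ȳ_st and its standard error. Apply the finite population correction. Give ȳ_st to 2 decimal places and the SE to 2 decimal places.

ȳ_st ≈ 127.32, SE ≈ 1.62

ȳ_st = Σ W_h ȳ_h = (1600·124.68 + 2800·125.38 + 5500·129.07)/9900 = 127.31687
V̂(ȳ_st) = Σ W_h² (1 − n_h/N_h) s_h²/n_h, with W_h = N_h/N and N = 9900:
  stratum 1: (1600/9900)²·(1 − 135/1600)·25.3²/135 = 0.113395
  stratum 2: (2800/9900)²·(1 − 239/2800)·34.6²/239 = 0.366481
  stratum 3: (5500/9900)²·(1 − 585/5500)·67.6²/585 = 2.15453
V̂(ȳ_st) = 2.63441
SE(ȳ_st) = √2.63441 = 1.62309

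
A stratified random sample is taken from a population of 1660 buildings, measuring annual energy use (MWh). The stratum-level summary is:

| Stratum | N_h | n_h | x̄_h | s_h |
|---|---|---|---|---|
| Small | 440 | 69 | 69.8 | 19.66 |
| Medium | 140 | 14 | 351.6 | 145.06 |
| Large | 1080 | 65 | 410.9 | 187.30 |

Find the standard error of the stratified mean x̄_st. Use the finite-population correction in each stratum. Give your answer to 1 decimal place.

SE(x̄_st) ≈ 15.0

V̂(x̄_st) = Σ W_h² (1 − n_h/N_h) s_h²/n_h, with W_h = N_h/N and N = 1660:
  stratum Small: (440/1660)²·(1 − 69/440)·19.66²/69 = 0.33184
  stratum Medium: (140/1660)²·(1 − 14/140)·145.06²/14 = 9.62165
  stratum Large: (1080/1660)²·(1 − 65/1080)·187.30²/65 = 214.702
V̂(x̄_st) = 224.655
SE(x̄_st) = √224.655 = 14.9885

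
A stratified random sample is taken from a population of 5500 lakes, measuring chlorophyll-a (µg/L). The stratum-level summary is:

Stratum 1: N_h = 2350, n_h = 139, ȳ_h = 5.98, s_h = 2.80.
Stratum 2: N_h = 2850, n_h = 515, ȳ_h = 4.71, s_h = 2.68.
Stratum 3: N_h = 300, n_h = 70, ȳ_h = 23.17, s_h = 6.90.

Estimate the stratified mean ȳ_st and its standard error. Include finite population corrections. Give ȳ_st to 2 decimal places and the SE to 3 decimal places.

ȳ_st ≈ 6.26, SE ≈ 0.120

ȳ_st = Σ W_h ȳ_h = (2350·5.98 + 2850·4.71 + 300·23.17)/5500 = 6.25955
V̂(ȳ_st) = Σ W_h² (1 − n_h/N_h) s_h²/n_h, with W_h = N_h/N and N = 5500:
  stratum 1: (2350/5500)²·(1 − 139/2350)·2.80²/139 = 0.00968796
  stratum 2: (2850/5500)²·(1 − 515/2850)·2.68²/515 = 0.00306809
  stratum 3: (300/5500)²·(1 − 70/300)·6.90²/70 = 0.0015514
V̂(ȳ_st) = 0.0143075
SE(ȳ_st) = √0.0143075 = 0.119614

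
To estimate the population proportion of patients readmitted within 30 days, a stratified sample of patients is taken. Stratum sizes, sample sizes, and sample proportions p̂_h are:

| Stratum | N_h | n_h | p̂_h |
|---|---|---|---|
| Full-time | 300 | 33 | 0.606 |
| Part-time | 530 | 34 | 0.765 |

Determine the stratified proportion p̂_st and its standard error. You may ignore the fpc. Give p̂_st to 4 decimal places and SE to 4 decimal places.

N = 830; stratum weights W_h = N_h/N.
p̂_st = Σ W_h p̂_h = (300·0.606 + 530·0.765)/830 = 0.70753
V̂(p̂_st) = Σ W_h² p̂_h(1−p̂_h)/(n_h−1):
  stratum Full-time: (300/830)²·0.606·0.394/32 = 0.000974777
  stratum Part-time: (530/830)²·0.765·0.235/33 = 0.00222132
V̂(p̂_st) = 0.0031961; SE = √V̂ = 0.056534

p̂_st ≈ 0.7075, SE ≈ 0.0565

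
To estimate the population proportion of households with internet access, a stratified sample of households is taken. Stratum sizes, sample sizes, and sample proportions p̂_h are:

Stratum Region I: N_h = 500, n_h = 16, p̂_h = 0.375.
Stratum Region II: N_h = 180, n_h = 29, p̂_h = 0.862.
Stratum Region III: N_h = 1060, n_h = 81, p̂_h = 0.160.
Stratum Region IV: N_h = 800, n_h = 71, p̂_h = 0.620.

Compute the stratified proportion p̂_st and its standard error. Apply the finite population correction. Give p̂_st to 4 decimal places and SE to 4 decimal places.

N = 2540; stratum weights W_h = N_h/N.
p̂_st = Σ W_h p̂_h = (500·0.375 + 180·0.862 + 1060·0.160 + 800·0.620)/2540 = 0.39695
V̂(p̂_st) = Σ W_h² (1 − n_h/N_h) p̂_h(1−p̂_h)/(n_h−1):
  stratum Region I: (500/2540)²·(1 − 16/500)·0.375·0.625/15 = 0.000586095
  stratum Region II: (180/2540)²·(1 − 29/180)·0.862·0.138/28 = 1.78982e-05
  stratum Region III: (1060/2540)²·(1 − 81/1060)·0.160·0.840/80 = 0.000270228
  stratum Region IV: (800/2540)²·(1 − 71/800)·0.620·0.380/70 = 0.000304248
V̂(p̂_st) = 0.00117847; SE = √V̂ = 0.0343288

p̂_st ≈ 0.3970, SE ≈ 0.0343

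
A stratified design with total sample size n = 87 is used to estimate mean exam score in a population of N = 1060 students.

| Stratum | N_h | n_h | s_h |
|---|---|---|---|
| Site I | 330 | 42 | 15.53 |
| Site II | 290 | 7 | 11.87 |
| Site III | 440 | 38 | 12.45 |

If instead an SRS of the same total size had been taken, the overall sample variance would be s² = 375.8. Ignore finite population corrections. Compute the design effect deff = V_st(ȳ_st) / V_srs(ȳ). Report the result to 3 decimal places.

V̂(ȳ_st) = Σ W_h² s_h²/n_h, with W_h = N_h/N and N = 1060:
  stratum Site I: (330/1060)²·15.53²/42 = 0.556557
  stratum Site II: (290/1060)²·11.87²/7 = 1.50656
  stratum Site III: (440/1060)²·12.45²/38 = 0.702827
V_st = 2.76595
V_srs = s²/n = 375.8/87 = 4.31954
deff = V_st / V_srs = 2.76595/4.31954 = 0.6403

deff ≈ 0.640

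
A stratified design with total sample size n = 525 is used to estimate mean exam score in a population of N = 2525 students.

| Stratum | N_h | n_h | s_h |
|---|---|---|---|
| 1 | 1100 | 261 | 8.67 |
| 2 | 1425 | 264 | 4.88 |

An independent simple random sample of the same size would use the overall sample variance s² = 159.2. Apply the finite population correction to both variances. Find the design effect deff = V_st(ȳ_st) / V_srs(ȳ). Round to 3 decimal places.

V̂(ȳ_st) = Σ W_h² (1 − n_h/N_h) s_h²/n_h, with W_h = N_h/N and N = 2525:
  stratum 1: (1100/2525)²·(1 − 261/1100)·8.67²/261 = 0.0416898
  stratum 2: (1425/2525)²·(1 − 264/1425)·4.88²/264 = 0.0234078
V_st = 0.0650975
V_srs = (1 − 525/2525)·159.2/525 = 0.240189
deff = V_st / V_srs = 0.0650975/0.240189 = 0.2710

deff ≈ 0.271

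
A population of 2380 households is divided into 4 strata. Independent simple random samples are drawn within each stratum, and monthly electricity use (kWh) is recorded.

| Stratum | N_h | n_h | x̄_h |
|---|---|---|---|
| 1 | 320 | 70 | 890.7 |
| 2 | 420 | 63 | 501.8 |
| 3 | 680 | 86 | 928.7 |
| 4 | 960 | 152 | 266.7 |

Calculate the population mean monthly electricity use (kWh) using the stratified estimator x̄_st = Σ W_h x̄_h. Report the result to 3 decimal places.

x̄_st ≈ 581.230

N = Σ N_h = 2380. Stratum weights W_h = N_h/N.
x̄_st = (320·890.7 + 420·501.8 + 680·928.7 + 960·266.7) / 2380 = 581.23025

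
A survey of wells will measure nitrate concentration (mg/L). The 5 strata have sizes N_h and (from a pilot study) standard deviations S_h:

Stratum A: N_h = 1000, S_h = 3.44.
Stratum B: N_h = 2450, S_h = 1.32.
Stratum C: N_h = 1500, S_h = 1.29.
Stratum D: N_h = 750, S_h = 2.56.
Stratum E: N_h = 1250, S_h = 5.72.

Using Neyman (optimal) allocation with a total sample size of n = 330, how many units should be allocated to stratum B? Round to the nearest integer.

60

Neyman allocation: n_h = n · N_h S_h / Σ N_i S_i, with n = 330.
  stratum A: N_h·S_h = 1000·3.44 = 3440.00
  stratum B: N_h·S_h = 2450·1.32 = 3234.00
  stratum C: N_h·S_h = 1500·1.29 = 1935.00
  stratum D: N_h·S_h = 750·2.56 = 1920.00
  stratum E: N_h·S_h = 1250·5.72 = 7150.00
Σ N_h S_h = 17679.00
n for stratum B = 330·3234.00/17679.00 = 60.367 → 60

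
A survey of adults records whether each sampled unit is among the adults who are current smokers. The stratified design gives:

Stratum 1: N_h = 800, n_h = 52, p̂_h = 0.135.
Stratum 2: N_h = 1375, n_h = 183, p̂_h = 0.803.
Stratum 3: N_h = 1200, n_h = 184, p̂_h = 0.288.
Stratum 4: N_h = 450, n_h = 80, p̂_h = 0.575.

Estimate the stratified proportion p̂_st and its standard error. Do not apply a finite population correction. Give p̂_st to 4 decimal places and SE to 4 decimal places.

p̂_st ≈ 0.4749, SE ≈ 0.0191

N = 3825; stratum weights W_h = N_h/N.
p̂_st = Σ W_h p̂_h = (800·0.135 + 1375·0.803 + 1200·0.288 + 450·0.575)/3825 = 0.47490
V̂(p̂_st) = Σ W_h² p̂_h(1−p̂_h)/(n_h−1):
  stratum 1: (800/3825)²·0.135·0.865/51 = 0.000100161
  stratum 2: (1375/3825)²·0.803·0.197/182 = 0.000112319
  stratum 3: (1200/3825)²·0.288·0.712/183 = 0.000110286
  stratum 4: (450/3825)²·0.575·0.425/79 = 4.28146e-05
V̂(p̂_st) = 0.00036558; SE = √V̂ = 0.0191202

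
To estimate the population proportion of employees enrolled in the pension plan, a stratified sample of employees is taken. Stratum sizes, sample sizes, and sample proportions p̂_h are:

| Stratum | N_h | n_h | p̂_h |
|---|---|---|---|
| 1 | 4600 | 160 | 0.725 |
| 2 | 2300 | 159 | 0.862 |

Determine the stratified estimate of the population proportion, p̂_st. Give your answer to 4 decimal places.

N = 6900; stratum weights W_h = N_h/N.
p̂_st = Σ W_h p̂_h = (4600·0.725 + 2300·0.862)/6900 = 0.77067

p̂_st ≈ 0.7707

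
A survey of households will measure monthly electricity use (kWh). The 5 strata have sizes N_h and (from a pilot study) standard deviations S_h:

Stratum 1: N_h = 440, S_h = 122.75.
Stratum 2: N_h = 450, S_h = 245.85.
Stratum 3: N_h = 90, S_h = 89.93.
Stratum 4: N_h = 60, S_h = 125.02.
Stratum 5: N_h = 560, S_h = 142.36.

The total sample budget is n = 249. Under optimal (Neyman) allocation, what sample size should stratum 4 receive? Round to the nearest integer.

Neyman allocation: n_h = n · N_h S_h / Σ N_i S_i, with n = 249.
  stratum 1: N_h·S_h = 440·122.75 = 54010.00
  stratum 2: N_h·S_h = 450·245.85 = 110632.50
  stratum 3: N_h·S_h = 90·89.93 = 8093.70
  stratum 4: N_h·S_h = 60·125.02 = 7501.20
  stratum 5: N_h·S_h = 560·142.36 = 79721.60
Σ N_h S_h = 259959.00
n for stratum 4 = 249·7501.20/259959.00 = 7.185 → 7

7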